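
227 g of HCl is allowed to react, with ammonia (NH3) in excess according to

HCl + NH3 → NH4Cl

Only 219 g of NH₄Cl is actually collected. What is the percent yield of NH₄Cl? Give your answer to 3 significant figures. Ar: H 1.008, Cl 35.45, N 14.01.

M(HCl) = 1.008 + 35.45 = 36.458 g/mol.
M(NH4Cl) = 14.01 + 4(1.008) + 35.45 = 53.492 g/mol.
n(HCl) = 227.0 g / 36.458 g/mol = 6.226 mol.
From the equation the HCl:NH4Cl mole ratio is 1:1, so n(NH4Cl) = 6.226 × 1/1 = 6.226 mol.
Mass of NH4Cl = 6.226 mol × 53.492 g/mol = 333.1 g.
This is the theoretical yield. Percent yield = 219 g / 333.1 g × 100% = 65.75%.

65.8 %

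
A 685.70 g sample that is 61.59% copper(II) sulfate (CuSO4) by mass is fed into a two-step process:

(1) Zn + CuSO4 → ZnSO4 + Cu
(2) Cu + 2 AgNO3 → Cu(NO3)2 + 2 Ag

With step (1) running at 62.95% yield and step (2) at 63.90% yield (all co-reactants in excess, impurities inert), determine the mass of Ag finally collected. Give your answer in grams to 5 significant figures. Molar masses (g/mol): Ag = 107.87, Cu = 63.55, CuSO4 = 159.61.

229.62 g

Pure CuSO4 = 685.70 × 0.6159 = 422.323 g.
n(CuSO4) = 422.323 / 159.61 = 2.64597 mol.
Step 1 (CuSO4:Cu = 1:1): theoretical n(Cu) = 2.64597 mol; at 62.95% yield, n(Cu) = 1.66564 mol.
Step 2 (Cu:Ag = 1:2): theoretical n(Ag) = 3.33127 mol, so theoretical mass = 3.33127 × 107.87 = 359.344 g.
At 63.90% yield, actual mass of Ag = 359.344 × 0.6390 = 229.621 g.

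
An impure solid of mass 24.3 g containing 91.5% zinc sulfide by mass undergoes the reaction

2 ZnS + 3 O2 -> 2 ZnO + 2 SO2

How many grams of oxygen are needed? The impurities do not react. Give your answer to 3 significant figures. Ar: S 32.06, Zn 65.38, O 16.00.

Mass of pure ZnS = 24.3 g × 0.915 = 22.23 g.
M(ZnS) = 65.38 + 32.06 = 97.44 g/mol.
M(O2) = 2(16.00) = 32.00 g/mol.
n(ZnS) = 22.23 g / 97.44 g/mol = 0.2282 mol.
From the equation the ZnS:O2 mole ratio is 2:3, so n(O2) = 0.2282 × 3/2 = 0.3423 mol.
Mass of O2 = 0.3423 mol × 32.00 g/mol = 10.95 g.

11.0 g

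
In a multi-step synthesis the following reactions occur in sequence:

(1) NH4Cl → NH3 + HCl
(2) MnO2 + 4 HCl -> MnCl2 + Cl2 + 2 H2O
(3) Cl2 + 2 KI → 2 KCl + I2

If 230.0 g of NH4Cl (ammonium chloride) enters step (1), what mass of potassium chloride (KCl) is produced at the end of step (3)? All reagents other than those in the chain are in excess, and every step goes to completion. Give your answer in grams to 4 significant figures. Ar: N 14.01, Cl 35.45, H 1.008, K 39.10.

M(NH4Cl) = 14.01 + 4(1.008) + 35.45 = 53.492 g/mol.
M(KCl) = 39.10 + 35.45 = 74.55 g/mol.
n(NH4Cl) = 230.0 / 53.492 = 4.2997 mol.
Reaction (1): NH4Cl→HCl ratio 1:1 ⇒ n(HCl) = 4.2997 mol.
Reaction (2): HCl→Cl2 ratio 4:1 ⇒ n(Cl2) = 1.0749 mol.
Reaction (3): Cl2→KCl ratio 1:2 ⇒ n(KCl) = 2.1499 mol.
Mass of KCl = 2.1499 × 74.55 = 160.27 g.

160.3 g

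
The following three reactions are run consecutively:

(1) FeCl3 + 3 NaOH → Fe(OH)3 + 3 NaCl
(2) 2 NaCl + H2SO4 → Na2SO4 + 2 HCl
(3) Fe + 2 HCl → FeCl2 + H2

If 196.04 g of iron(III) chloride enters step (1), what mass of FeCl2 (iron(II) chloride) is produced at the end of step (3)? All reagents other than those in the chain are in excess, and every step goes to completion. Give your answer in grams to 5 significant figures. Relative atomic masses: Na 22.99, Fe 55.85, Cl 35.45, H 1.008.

M(FeCl3) = 55.85 + 3(35.45) = 162.20 g/mol.
M(FeCl2) = 55.85 + 2(35.45) = 126.75 g/mol.
n(FeCl3) = 196.04 / 162.20 = 1.20863 mol.
Reaction (1): FeCl3→NaCl ratio 1:3 ⇒ n(NaCl) = 3.62589 mol.
Reaction (2): NaCl→HCl ratio 2:2 ⇒ n(HCl) = 3.62589 mol.
Reaction (3): HCl→FeCl2 ratio 2:1 ⇒ n(FeCl2) = 1.81295 mol.
Mass of FeCl2 = 1.81295 × 126.75 = 229.791 g.

229.79 g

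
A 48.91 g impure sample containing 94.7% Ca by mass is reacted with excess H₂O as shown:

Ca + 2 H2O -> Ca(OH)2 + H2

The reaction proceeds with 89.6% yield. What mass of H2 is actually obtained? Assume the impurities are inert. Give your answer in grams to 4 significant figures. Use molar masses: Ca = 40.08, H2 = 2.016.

2.087 g

Pure Ca available = 48.91 g × 0.947 = 46.318 g.
n(Ca) = 46.318 g / 40.08 g/mol = 1.1556 mol.
From the equation the Ca:H2 mole ratio is 1:1, so n(H2) = 1.1556 × 1/1 = 1.1556 mol.
Mass of H2 = 1.1556 mol × 2.016 g/mol = 2.3298 g.
Actual mass collected = 2.3298 g × 0.896 = 2.0875 g.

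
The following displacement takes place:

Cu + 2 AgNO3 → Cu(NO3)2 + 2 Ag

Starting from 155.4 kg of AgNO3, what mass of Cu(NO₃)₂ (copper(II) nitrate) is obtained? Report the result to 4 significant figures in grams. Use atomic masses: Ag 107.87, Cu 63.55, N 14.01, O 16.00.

85790 g

M(AgNO3) = 107.87 + 14.01 + 3(16.00) = 169.88 g/mol.
M(Cu(NO3)2) = 63.55 + 2(14.01) + 6(16.00) = 187.57 g/mol.
Convert: 155.4 kg = 155400 g.
n(AgNO3) = 155400 g / 169.88 g/mol = 914.76 mol.
From the equation the AgNO3:Cu(NO3)2 mole ratio is 2:1, so n(Cu(NO3)2) = 914.76 × 1/2 = 457.38 mol.
Mass of Cu(NO3)2 = 457.38 mol × 187.57 g/mol = 85791 g.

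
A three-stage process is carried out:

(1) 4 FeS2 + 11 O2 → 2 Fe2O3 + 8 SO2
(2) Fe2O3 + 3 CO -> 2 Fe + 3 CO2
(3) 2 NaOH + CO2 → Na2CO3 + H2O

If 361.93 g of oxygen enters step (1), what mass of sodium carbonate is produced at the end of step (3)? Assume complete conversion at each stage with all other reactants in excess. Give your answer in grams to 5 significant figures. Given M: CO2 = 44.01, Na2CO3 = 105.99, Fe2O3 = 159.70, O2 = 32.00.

653.88 g

n(O2) = 361.93 / 32.00 = 11.3103 mol.
Reaction (1): O2→Fe2O3 ratio 11:2 ⇒ n(Fe2O3) = 2.05642 mol.
Reaction (2): Fe2O3→CO2 ratio 1:3 ⇒ n(CO2) = 6.16926 mol.
Reaction (3): CO2→Na2CO3 ratio 1:1 ⇒ n(Na2CO3) = 6.16926 mol.
Mass of Na2CO3 = 6.16926 × 105.99 = 653.880 g.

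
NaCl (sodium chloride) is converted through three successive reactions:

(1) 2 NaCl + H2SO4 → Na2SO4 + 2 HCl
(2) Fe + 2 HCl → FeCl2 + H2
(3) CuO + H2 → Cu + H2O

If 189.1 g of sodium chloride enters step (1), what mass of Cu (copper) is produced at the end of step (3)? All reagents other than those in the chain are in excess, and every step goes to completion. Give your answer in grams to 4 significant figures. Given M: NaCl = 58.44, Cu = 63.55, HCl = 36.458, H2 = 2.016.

102.8 g

n(NaCl) = 189.1 / 58.44 = 3.2358 mol.
Reaction (1): NaCl→HCl ratio 2:2 ⇒ n(HCl) = 3.2358 mol.
Reaction (2): HCl→H2 ratio 2:1 ⇒ n(H2) = 1.6179 mol.
Reaction (3): H2→Cu ratio 1:1 ⇒ n(Cu) = 1.6179 mol.
Mass of Cu = 1.6179 × 63.55 = 102.82 g.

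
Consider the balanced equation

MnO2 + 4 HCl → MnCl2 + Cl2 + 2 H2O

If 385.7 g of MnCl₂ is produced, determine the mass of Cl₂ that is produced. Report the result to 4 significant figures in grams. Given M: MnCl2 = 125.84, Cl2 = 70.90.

n(MnCl2) = 385.70 g / 125.84 g/mol = 3.0650 mol.
From the equation the MnCl2:Cl2 mole ratio is 1:1, so n(Cl2) = 3.0650 × 1/1 = 3.0650 mol.
Mass of Cl2 = 3.0650 mol × 70.90 g/mol = 217.31 g.

217.3 g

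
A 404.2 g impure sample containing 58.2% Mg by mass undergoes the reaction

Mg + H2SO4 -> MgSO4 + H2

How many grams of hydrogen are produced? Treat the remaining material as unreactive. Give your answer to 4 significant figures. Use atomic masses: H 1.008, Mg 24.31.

19.51 g

Mass of pure Mg = 404.2 g × 0.582 = 235.24 g.
M(Mg) = 24.31 g/mol.
M(H2) = 2(1.008) = 2.016 g/mol.
n(Mg) = 235.24 g / 24.31 g/mol = 9.6769 mol.
From the equation the Mg:H2 mole ratio is 1:1, so n(H2) = 9.6769 × 1/1 = 9.6769 mol.
Mass of H2 = 9.6769 mol × 2.016 g/mol = 19.509 g.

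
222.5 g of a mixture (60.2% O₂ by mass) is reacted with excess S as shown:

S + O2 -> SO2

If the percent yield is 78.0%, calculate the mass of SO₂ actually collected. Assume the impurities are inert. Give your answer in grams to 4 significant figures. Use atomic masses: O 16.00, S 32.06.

209.2 g

Pure O2 available = 222.5 g × 0.602 = 133.94 g.
M(O2) = 2(16.00) = 32.00 g/mol.
M(SO2) = 32.06 + 2(16.00) = 64.06 g/mol.
n(O2) = 133.94 g / 32.00 g/mol = 4.1858 mol.
From the equation the O2:SO2 mole ratio is 1:1, so n(SO2) = 4.1858 × 1/1 = 4.1858 mol.
Mass of SO2 = 4.1858 mol × 64.06 g/mol = 268.14 g.
Actual mass collected = 268.14 g × 0.780 = 209.15 g.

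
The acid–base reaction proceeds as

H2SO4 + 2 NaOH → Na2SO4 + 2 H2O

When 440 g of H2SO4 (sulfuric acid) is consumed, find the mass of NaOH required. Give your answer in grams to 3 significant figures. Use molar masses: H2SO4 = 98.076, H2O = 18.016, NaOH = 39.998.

359 g

n(H2SO4) = 440.0 g / 98.076 g/mol = 4.486 mol.
From the equation the H2SO4:NaOH mole ratio is 1:2, so n(NaOH) = 4.486 × 2/1 = 8.973 mol.
Mass of NaOH = 8.973 mol × 39.998 g/mol = 358.9 g.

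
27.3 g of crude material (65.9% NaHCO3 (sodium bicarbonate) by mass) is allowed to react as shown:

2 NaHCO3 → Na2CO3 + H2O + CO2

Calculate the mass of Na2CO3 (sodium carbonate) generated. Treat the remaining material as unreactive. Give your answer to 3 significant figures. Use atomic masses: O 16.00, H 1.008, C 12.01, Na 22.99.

11.3 g

Mass of pure NaHCO3 = 27.3 g × 0.659 = 17.99 g.
M(NaHCO3) = 22.99 + 1.008 + 12.01 + 3(16.00) = 84.008 g/mol.
M(Na2CO3) = 2(22.99) + 12.01 + 3(16.00) = 105.99 g/mol.
n(NaHCO3) = 17.99 g / 84.008 g/mol = 0.2142 mol.
From the equation the NaHCO3:Na2CO3 mole ratio is 2:1, so n(Na2CO3) = 0.2142 × 1/2 = 0.1071 mol.
Mass of Na2CO3 = 0.1071 mol × 105.99 g/mol = 11.35 g.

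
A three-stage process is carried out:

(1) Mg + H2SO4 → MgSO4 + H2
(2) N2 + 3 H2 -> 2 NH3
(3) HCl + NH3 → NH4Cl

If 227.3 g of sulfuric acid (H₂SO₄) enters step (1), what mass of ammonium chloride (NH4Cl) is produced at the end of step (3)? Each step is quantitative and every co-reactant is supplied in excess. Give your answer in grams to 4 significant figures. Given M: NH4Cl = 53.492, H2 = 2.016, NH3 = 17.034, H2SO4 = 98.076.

n(H2SO4) = 227.3 / 98.076 = 2.3176 mol.
Reaction (1): H2SO4→H2 ratio 1:1 ⇒ n(H2) = 2.3176 mol.
Reaction (2): H2→NH3 ratio 3:2 ⇒ n(NH3) = 1.5451 mol.
Reaction (3): NH3→NH4Cl ratio 1:1 ⇒ n(NH4Cl) = 1.5451 mol.
Mass of NH4Cl = 1.5451 × 53.492 = 82.648 g.

82.65 g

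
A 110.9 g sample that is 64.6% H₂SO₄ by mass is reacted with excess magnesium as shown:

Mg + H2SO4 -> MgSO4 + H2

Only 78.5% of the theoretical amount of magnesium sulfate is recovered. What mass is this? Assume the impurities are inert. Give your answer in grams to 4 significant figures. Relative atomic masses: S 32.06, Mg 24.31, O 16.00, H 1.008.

Pure H2SO4 available = 110.9 g × 0.646 = 71.641 g.
M(H2SO4) = 2(1.008) + 32.06 + 4(16.00) = 98.076 g/mol.
M(MgSO4) = 24.31 + 32.06 + 4(16.00) = 120.37 g/mol.
n(H2SO4) = 71.641 g / 98.076 g/mol = 0.73047 mol.
From the equation the H2SO4:MgSO4 mole ratio is 1:1, so n(MgSO4) = 0.73047 × 1/1 = 0.73047 mol.
Mass of MgSO4 = 0.73047 mol × 120.37 g/mol = 87.926 g.
Actual mass collected = 87.926 g × 0.785 = 69.022 g.

69.02 g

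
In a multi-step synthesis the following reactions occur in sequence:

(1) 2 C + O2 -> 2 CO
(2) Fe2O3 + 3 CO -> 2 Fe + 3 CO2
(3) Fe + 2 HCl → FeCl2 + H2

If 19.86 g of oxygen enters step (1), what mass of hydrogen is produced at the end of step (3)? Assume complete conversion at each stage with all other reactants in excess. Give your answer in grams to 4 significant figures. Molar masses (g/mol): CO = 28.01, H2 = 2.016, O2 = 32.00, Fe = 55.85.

1.668 g

n(O2) = 19.86 / 32.00 = 0.62062 mol.
Reaction (1): O2→CO ratio 1:2 ⇒ n(CO) = 1.2412 mol.
Reaction (2): CO→Fe ratio 3:2 ⇒ n(Fe) = 0.82750 mol.
Reaction (3): Fe→H2 ratio 1:1 ⇒ n(H2) = 0.82750 mol.
Mass of H2 = 0.82750 × 2.016 = 1.6682 g.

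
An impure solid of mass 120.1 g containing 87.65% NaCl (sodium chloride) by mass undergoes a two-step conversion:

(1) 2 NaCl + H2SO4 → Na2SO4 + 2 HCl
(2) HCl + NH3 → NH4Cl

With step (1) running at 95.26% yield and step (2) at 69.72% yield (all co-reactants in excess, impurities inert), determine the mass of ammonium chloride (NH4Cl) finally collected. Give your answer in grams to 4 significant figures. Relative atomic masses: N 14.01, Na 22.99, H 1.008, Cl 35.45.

Pure NaCl = 120.1 × 0.8765 = 105.27 g.
M(NaCl) = 22.99 + 35.45 = 58.44 g/mol.
M(NH4Cl) = 14.01 + 4(1.008) + 35.45 = 53.492 g/mol.
n(NaCl) = 105.27 / 58.44 = 1.8013 mol.
Step 1 (NaCl:HCl = 2:2): theoretical n(HCl) = 1.8013 mol; at 95.26% yield, n(HCl) = 1.7159 mol.
Step 2 (HCl:NH4Cl = 1:1): theoretical n(NH4Cl) = 1.7159 mol, so theoretical mass = 1.7159 × 53.492 = 91.788 g.
At 69.72% yield, actual mass of NH4Cl = 91.788 × 0.6972 = 63.994 g.

63.99 g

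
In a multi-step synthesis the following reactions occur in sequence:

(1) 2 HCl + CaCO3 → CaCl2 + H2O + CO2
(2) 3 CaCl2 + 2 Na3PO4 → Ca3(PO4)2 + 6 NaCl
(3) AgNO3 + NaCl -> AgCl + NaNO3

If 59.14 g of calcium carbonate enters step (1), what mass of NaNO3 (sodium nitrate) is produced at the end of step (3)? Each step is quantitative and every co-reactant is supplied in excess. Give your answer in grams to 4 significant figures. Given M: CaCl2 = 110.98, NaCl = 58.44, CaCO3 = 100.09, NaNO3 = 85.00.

n(CaCO3) = 59.14 / 100.09 = 0.59087 mol.
Reaction (1): CaCO3→CaCl2 ratio 1:1 ⇒ n(CaCl2) = 0.59087 mol.
Reaction (2): CaCl2→NaCl ratio 3:6 ⇒ n(NaCl) = 1.1817 mol.
Reaction (3): NaCl→NaNO3 ratio 1:1 ⇒ n(NaNO3) = 1.1817 mol.
Mass of NaNO3 = 1.1817 × 85.00 = 100.45 g.

100.4 g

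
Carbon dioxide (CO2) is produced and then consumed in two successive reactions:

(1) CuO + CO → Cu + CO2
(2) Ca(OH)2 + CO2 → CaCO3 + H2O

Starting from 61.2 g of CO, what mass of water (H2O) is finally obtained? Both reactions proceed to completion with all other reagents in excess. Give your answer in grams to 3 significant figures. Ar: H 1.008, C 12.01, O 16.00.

M(CO) = 12.01 + 16.00 = 28.01 g/mol.
M(H2O) = 2(1.008) + 16.00 = 18.016 g/mol.
n(CO) = 61.20 / 28.01 = 2.185 mol.
Step 1 gives a 1:1 ratio of CO to CO2, so n(CO2) = 2.185 mol.
In step 2 the CO2:H2O ratio is 1:1, so n(H2O) = 2.185 mol.
Mass of H2O = 2.185 × 18.016 = 39.36 g.

39.4 g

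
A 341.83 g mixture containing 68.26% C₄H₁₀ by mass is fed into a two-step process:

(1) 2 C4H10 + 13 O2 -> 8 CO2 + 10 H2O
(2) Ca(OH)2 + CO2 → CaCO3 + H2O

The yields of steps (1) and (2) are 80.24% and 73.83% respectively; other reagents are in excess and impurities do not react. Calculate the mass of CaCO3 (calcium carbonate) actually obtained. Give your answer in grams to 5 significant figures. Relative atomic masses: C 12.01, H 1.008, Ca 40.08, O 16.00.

952.19 g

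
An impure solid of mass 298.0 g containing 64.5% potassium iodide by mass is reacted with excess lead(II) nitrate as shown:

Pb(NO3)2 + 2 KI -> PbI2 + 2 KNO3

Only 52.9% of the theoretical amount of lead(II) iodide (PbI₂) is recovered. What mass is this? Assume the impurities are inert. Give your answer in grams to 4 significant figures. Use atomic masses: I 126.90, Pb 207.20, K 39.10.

Pure KI available = 298.0 g × 0.645 = 192.21 g.
M(KI) = 39.10 + 126.90 = 166.00 g/mol.
M(PbI2) = 207.20 + 2(126.90) = 461.00 g/mol.
n(KI) = 192.21 g / 166.00 g/mol = 1.1579 mol.
From the equation the KI:PbI2 mole ratio is 2:1, so n(PbI2) = 1.1579 × 1/2 = 0.57895 mol.
Mass of PbI2 = 0.57895 mol × 461.00 g/mol = 266.89 g.
Actual mass collected = 266.89 g × 0.529 = 141.19 g.

141.2 g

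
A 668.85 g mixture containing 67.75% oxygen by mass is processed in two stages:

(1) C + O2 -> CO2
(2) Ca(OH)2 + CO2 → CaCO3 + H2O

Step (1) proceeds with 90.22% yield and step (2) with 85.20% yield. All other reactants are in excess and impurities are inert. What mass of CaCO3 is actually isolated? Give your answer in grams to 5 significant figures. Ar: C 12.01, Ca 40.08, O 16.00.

1089.5 g

Pure O2 = 668.85 × 0.6775 = 453.146 g.
M(O2) = 2(16.00) = 32.00 g/mol.
M(CaCO3) = 40.08 + 12.01 + 3(16.00) = 100.09 g/mol.
n(O2) = 453.146 / 32.00 = 14.1608 mol.
Step 1 (O2:CO2 = 1:1): theoretical n(CO2) = 14.1608 mol; at 90.22% yield, n(CO2) = 12.7759 mol.
Step 2 (CO2:CaCO3 = 1:1): theoretical n(CaCO3) = 12.7759 mol, so theoretical mass = 12.7759 × 100.09 = 1278.74 g.
At 85.20% yield, actual mass of CaCO3 = 1278.74 × 0.8520 = 1089.48 g.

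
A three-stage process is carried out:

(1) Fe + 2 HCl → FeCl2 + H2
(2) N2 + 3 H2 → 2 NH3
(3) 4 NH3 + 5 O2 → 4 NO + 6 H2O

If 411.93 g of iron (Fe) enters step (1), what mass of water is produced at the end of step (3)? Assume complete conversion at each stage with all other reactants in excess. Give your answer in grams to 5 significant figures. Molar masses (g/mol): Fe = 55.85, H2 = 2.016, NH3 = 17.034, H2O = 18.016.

n(Fe) = 411.93 / 55.85 = 7.37565 mol.
Reaction (1): Fe→H2 ratio 1:1 ⇒ n(H2) = 7.37565 mol.
Reaction (2): H2→NH3 ratio 3:2 ⇒ n(NH3) = 4.91710 mol.
Reaction (3): NH3→H2O ratio 4:6 ⇒ n(H2O) = 7.37565 mol.
Mass of H2O = 7.37565 × 18.016 = 132.880 g.

132.88 g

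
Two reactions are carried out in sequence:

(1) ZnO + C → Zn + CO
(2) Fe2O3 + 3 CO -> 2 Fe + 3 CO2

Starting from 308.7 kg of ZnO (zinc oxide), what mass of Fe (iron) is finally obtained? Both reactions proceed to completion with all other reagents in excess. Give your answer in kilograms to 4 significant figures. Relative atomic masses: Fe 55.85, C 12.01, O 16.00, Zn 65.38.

141.2 kg

M(ZnO) = 65.38 + 16.00 = 81.38 g/mol.
M(Fe) = 55.85 g/mol.
308.7 kg = 308700 g.
n(ZnO) = 308700 / 81.38 = 3793.3 mol.
Step 1 gives a 1:1 ratio of ZnO to CO, so n(CO) = 3793.3 mol.
In step 2 the CO:Fe ratio is 3:2, so n(Fe) = 2528.9 mol.
Mass of Fe = 2528.9 × 55.85 = 141240 g = 141.2 kg.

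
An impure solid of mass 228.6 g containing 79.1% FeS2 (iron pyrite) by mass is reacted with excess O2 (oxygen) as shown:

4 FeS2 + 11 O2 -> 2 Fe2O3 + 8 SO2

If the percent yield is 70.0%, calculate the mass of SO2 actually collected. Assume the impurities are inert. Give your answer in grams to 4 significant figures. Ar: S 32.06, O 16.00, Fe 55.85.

Pure FeS2 available = 228.6 g × 0.791 = 180.82 g.
M(FeS2) = 55.85 + 2(32.06) = 119.97 g/mol.
M(SO2) = 32.06 + 2(16.00) = 64.06 g/mol.
n(FeS2) = 180.82 g / 119.97 g/mol = 1.5072 mol.
From the equation the FeS2:SO2 mole ratio is 4:8, so n(SO2) = 1.5072 × 8/4 = 3.0145 mol.
Mass of SO2 = 3.0145 mol × 64.06 g/mol = 193.11 g.
Actual mass collected = 193.11 g × 0.700 = 135.17 g.

135.2 g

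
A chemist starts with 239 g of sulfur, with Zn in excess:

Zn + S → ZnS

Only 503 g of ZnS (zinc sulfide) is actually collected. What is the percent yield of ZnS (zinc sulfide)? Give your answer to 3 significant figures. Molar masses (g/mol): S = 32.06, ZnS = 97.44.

69.2 %

n(S) = 239.0 g / 32.06 g/mol = 7.455 mol.
From the equation the S:ZnS mole ratio is 1:1, so n(ZnS) = 7.455 × 1/1 = 7.455 mol.
Mass of ZnS = 7.455 mol × 97.44 g/mol = 726.4 g.
This is the theoretical yield. Percent yield = 503 g / 726.4 g × 100% = 69.25%.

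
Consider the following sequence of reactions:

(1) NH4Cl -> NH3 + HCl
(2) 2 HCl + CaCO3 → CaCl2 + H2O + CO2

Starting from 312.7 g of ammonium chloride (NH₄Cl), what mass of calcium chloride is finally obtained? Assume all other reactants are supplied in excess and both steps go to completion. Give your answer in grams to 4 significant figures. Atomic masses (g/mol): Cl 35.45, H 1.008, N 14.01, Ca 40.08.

324.4 g

M(NH4Cl) = 14.01 + 4(1.008) + 35.45 = 53.492 g/mol.
M(CaCl2) = 40.08 + 2(35.45) = 110.98 g/mol.
n(NH4Cl) = 312.70 / 53.492 = 5.8457 mol.
Step 1 gives a 1:1 ratio of NH4Cl to HCl, so n(HCl) = 5.8457 mol.
In step 2 the HCl:CaCl2 ratio is 2:1, so n(CaCl2) = 2.9229 mol.
Mass of CaCl2 = 2.9229 × 110.98 = 324.38 g.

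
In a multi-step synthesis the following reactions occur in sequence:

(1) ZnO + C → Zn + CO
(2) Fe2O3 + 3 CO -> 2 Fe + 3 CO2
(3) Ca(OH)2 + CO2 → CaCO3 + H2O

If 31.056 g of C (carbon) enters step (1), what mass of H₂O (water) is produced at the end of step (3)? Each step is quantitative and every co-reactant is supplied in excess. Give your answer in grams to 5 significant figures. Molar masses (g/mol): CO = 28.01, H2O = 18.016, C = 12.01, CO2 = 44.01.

n(C) = 31.056 / 12.01 = 2.58585 mol.
Reaction (1): C→CO ratio 1:1 ⇒ n(CO) = 2.58585 mol.
Reaction (2): CO→CO2 ratio 3:3 ⇒ n(CO2) = 2.58585 mol.
Reaction (3): CO2→H2O ratio 1:1 ⇒ n(H2O) = 2.58585 mol.
Mass of H2O = 2.58585 × 18.016 = 46.5866 g.

46.587 g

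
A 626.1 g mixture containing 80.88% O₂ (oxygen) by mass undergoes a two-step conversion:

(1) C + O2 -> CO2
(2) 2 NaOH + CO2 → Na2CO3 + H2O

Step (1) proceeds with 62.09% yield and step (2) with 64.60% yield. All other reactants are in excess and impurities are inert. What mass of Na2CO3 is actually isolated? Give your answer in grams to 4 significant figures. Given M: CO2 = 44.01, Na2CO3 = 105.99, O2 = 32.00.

672.8 g

Pure O2 = 626.1 × 0.8088 = 506.39 g.
n(O2) = 506.39 / 32.00 = 15.825 mol.
Step 1 (O2:CO2 = 1:1): theoretical n(CO2) = 15.825 mol; at 62.09% yield, n(CO2) = 9.8255 mol.
Step 2 (CO2:Na2CO3 = 1:1): theoretical n(Na2CO3) = 9.8255 mol, so theoretical mass = 9.8255 × 105.99 = 1041.4 g.
At 64.60% yield, actual mass of Na2CO3 = 1041.4 × 0.6460 = 672.75 g.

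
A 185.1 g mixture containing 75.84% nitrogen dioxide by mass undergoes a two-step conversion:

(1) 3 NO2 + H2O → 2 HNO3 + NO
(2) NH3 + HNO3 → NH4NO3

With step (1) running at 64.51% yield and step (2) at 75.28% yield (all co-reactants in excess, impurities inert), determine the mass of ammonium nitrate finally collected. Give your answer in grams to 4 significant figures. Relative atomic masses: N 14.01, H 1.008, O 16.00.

79.08 g

Pure NO2 = 185.1 × 0.7584 = 140.38 g.
M(NO2) = 14.01 + 2(16.00) = 46.01 g/mol.
M(NH4NO3) = 2(14.01) + 4(1.008) + 3(16.00) = 80.052 g/mol.
n(NO2) = 140.38 / 46.01 = 3.0511 mol.
Step 1 (NO2:HNO3 = 3:2): theoretical n(HNO3) = 2.0340 mol; at 64.51% yield, n(HNO3) = 1.3122 mol.
Step 2 (HNO3:NH4NO3 = 1:1): theoretical n(NH4NO3) = 1.3122 mol, so theoretical mass = 1.3122 × 80.052 = 105.04 g.
At 75.28% yield, actual mass of NH4NO3 = 105.04 × 0.7528 = 79.075 g.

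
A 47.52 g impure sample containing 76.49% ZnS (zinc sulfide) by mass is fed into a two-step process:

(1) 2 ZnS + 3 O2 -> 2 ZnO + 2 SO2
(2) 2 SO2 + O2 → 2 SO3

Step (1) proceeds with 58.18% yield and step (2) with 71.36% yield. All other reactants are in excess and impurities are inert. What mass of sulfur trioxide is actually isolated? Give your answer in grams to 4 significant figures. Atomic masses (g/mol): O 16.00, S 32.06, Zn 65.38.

Pure ZnS = 47.52 × 0.7649 = 36.348 g.
M(ZnS) = 65.38 + 32.06 = 97.44 g/mol.
M(SO3) = 32.06 + 3(16.00) = 80.06 g/mol.
n(ZnS) = 36.348 / 97.44 = 0.37303 mol.
Step 1 (ZnS:SO2 = 2:2): theoretical n(SO2) = 0.37303 mol; at 58.18% yield, n(SO2) = 0.21703 mol.
Step 2 (SO2:SO3 = 2:2): theoretical n(SO3) = 0.21703 mol, so theoretical mass = 0.21703 × 80.06 = 17.375 g.
At 71.36% yield, actual mass of SO3 = 17.375 × 0.7136 = 12.399 g.

12.40 g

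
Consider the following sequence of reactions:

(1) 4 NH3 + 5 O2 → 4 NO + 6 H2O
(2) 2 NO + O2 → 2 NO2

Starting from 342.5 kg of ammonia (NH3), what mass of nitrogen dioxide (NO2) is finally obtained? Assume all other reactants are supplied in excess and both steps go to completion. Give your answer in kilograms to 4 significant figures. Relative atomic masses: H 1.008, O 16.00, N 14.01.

925.1 kg

M(NH3) = 14.01 + 3(1.008) = 17.034 g/mol.
M(NO2) = 14.01 + 2(16.00) = 46.01 g/mol.
342.5 kg = 342500 g.
n(NH3) = 342500 / 17.034 = 20107 mol.
Step 1 gives a 4:4 ratio of NH3 to NO, so n(NO) = 20107 mol.
In step 2 the NO:NO2 ratio is 2:2, so n(NO2) = 20107 mol.
Mass of NO2 = 20107 × 46.01 = 925120 g = 925.1 kg.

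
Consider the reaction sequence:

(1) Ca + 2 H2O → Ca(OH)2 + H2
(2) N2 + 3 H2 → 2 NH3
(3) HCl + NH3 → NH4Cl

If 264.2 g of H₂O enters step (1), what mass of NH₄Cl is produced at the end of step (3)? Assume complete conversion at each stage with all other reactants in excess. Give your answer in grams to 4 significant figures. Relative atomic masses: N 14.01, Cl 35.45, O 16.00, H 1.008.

261.5 g

M(H2O) = 2(1.008) + 16.00 = 18.016 g/mol.
M(NH4Cl) = 14.01 + 4(1.008) + 35.45 = 53.492 g/mol.
n(H2O) = 264.2 / 18.016 = 14.665 mol.
Reaction (1): H2O→H2 ratio 2:1 ⇒ n(H2) = 7.3324 mol.
Reaction (2): H2→NH3 ratio 3:2 ⇒ n(NH3) = 4.8882 mol.
Reaction (3): NH3→NH4Cl ratio 1:1 ⇒ n(NH4Cl) = 4.8882 mol.
Mass of NH4Cl = 4.8882 × 53.492 = 261.48 g.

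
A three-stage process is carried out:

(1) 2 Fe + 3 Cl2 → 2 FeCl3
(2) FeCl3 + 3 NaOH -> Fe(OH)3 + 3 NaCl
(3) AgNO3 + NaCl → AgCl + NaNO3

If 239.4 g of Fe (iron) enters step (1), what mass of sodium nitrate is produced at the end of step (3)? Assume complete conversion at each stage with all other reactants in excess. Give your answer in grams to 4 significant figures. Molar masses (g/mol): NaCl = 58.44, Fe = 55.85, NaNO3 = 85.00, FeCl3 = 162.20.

1093 g

n(Fe) = 239.4 / 55.85 = 4.2865 mol.
Reaction (1): Fe→FeCl3 ratio 2:2 ⇒ n(FeCl3) = 4.2865 mol.
Reaction (2): FeCl3→NaCl ratio 1:3 ⇒ n(NaCl) = 12.859 mol.
Reaction (3): NaCl→NaNO3 ratio 1:1 ⇒ n(NaNO3) = 12.859 mol.
Mass of NaNO3 = 12.859 × 85.00 = 1093.1 g.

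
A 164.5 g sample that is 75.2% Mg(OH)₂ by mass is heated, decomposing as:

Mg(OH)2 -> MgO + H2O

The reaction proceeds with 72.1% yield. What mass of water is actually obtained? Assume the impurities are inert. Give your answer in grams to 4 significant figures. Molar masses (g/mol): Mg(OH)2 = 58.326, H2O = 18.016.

27.55 g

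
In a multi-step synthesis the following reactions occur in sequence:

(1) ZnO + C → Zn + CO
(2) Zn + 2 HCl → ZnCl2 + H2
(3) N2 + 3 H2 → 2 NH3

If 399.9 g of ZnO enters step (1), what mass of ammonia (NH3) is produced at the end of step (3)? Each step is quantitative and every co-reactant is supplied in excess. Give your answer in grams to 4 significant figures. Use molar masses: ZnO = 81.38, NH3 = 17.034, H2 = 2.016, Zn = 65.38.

55.80 g

n(ZnO) = 399.9 / 81.38 = 4.9140 mol.
Reaction (1): ZnO→Zn ratio 1:1 ⇒ n(Zn) = 4.9140 mol.
Reaction (2): Zn→H2 ratio 1:1 ⇒ n(H2) = 4.9140 mol.
Reaction (3): H2→NH3 ratio 3:2 ⇒ n(NH3) = 3.2760 mol.
Mass of NH3 = 3.2760 × 17.034 = 55.803 g.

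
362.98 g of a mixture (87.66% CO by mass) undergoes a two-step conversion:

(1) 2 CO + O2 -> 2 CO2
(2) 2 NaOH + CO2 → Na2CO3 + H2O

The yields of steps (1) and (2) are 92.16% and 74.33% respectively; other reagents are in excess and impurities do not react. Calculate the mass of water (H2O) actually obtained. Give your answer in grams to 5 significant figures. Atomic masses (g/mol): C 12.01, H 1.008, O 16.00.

Pure CO = 362.98 × 0.8766 = 318.188 g.
M(CO) = 12.01 + 16.00 = 28.01 g/mol.
M(H2O) = 2(1.008) + 16.00 = 18.016 g/mol.
n(CO) = 318.188 / 28.01 = 11.3598 mol.
Step 1 (CO:CO2 = 2:2): theoretical n(CO2) = 11.3598 mol; at 92.16% yield, n(CO2) = 10.4692 mol.
Step 2 (CO2:H2O = 1:1): theoretical n(H2O) = 10.4692 mol, so theoretical mass = 10.4692 × 18.016 = 188.613 g.
At 74.33% yield, actual mass of H2O = 188.613 × 0.7433 = 140.196 g.

140.20 g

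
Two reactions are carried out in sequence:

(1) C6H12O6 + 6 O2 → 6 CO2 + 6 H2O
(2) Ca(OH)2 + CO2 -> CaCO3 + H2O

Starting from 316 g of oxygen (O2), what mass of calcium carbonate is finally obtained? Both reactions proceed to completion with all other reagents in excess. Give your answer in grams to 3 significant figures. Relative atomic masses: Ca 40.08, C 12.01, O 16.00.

988 g

M(O2) = 2(16.00) = 32.00 g/mol.
M(CaCO3) = 40.08 + 12.01 + 3(16.00) = 100.09 g/mol.
n(O2) = 316.0 / 32.00 = 9.875 mol.
Step 1 gives a 6:6 ratio of O2 to CO2, so n(CO2) = 9.875 mol.
In step 2 the CO2:CaCO3 ratio is 1:1, so n(CaCO3) = 9.875 mol.
Mass of CaCO3 = 9.875 × 100.09 = 988.4 g.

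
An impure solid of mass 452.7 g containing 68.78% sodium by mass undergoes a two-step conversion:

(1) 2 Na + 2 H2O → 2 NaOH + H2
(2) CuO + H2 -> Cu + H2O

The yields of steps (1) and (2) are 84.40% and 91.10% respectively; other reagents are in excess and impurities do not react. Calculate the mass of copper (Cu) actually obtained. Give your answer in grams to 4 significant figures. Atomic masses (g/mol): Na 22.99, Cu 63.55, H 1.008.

Pure Na = 452.7 × 0.6878 = 311.37 g.
M(Na) = 22.99 g/mol.
M(Cu) = 63.55 g/mol.
n(Na) = 311.37 / 22.99 = 13.544 mol.
Step 1 (Na:H2 = 2:1): theoretical n(H2) = 6.7718 mol; at 84.40% yield, n(H2) = 5.7154 mol.
Step 2 (H2:Cu = 1:1): theoretical n(Cu) = 5.7154 mol, so theoretical mass = 5.7154 × 63.55 = 363.21 g.
At 91.10% yield, actual mass of Cu = 363.21 × 0.9110 = 330.89 g.

330.9 g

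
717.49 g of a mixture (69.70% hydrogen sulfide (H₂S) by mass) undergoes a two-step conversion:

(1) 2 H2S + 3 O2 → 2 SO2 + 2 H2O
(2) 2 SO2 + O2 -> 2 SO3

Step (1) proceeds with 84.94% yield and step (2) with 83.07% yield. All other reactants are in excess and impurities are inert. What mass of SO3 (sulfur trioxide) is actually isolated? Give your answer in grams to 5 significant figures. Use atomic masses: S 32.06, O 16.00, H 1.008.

829.03 g

Pure H2S = 717.49 × 0.6970 = 500.091 g.
M(H2S) = 2(1.008) + 32.06 = 34.076 g/mol.
M(SO3) = 32.06 + 3(16.00) = 80.06 g/mol.
n(H2S) = 500.091 / 34.076 = 14.6757 mol.
Step 1 (H2S:SO2 = 2:2): theoretical n(SO2) = 14.6757 mol; at 84.94% yield, n(SO2) = 12.4656 mol.
Step 2 (SO2:SO3 = 2:2): theoretical n(SO3) = 12.4656 mol, so theoretical mass = 12.4656 × 80.06 = 997.994 g.
At 83.07% yield, actual mass of SO3 = 997.994 × 0.8307 = 829.033 g.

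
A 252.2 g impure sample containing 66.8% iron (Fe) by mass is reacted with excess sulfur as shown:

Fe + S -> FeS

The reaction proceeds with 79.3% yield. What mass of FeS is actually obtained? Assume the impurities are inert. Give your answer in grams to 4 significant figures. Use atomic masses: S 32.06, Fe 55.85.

210.3 g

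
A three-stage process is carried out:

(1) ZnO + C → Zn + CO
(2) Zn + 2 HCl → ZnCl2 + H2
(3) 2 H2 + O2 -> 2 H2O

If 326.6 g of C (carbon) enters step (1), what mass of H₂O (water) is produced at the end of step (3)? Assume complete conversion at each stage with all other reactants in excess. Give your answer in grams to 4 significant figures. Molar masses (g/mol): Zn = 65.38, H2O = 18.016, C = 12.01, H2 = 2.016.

489.9 g

n(C) = 326.6 / 12.01 = 27.194 mol.
Reaction (1): C→Zn ratio 1:1 ⇒ n(Zn) = 27.194 mol.
Reaction (2): Zn→H2 ratio 1:1 ⇒ n(H2) = 27.194 mol.
Reaction (3): H2→H2O ratio 2:2 ⇒ n(H2O) = 27.194 mol.
Mass of H2O = 27.194 × 18.016 = 489.93 g.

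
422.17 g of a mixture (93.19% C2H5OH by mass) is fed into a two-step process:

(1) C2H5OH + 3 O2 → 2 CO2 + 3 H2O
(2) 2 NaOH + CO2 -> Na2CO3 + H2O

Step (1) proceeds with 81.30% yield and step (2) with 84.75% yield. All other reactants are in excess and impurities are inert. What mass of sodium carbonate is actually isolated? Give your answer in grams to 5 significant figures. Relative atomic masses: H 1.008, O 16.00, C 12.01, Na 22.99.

Pure C2H5OH = 422.17 × 0.9319 = 393.420 g.
M(C2H5OH) = 2(12.01) + 6(1.008) + 16.00 = 46.068 g/mol.
M(Na2CO3) = 2(22.99) + 12.01 + 3(16.00) = 105.99 g/mol.
n(C2H5OH) = 393.420 / 46.068 = 8.53999 mol.
Step 1 (C2H5OH:CO2 = 1:2): theoretical n(CO2) = 17.0800 mol; at 81.30% yield, n(CO2) = 13.8860 mol.
Step 2 (CO2:Na2CO3 = 1:1): theoretical n(Na2CO3) = 13.8860 mol, so theoretical mass = 13.8860 × 105.99 = 1471.78 g.
At 84.75% yield, actual mass of Na2CO3 = 1471.78 × 0.8475 = 1247.33 g.

1247.3 g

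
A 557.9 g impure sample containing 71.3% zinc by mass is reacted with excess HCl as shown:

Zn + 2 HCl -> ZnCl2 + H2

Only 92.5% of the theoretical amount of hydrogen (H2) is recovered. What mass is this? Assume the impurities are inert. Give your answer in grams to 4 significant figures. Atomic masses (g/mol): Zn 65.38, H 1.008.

Pure Zn available = 557.9 g × 0.713 = 397.78 g.
M(Zn) = 65.38 g/mol.
M(H2) = 2(1.008) = 2.016 g/mol.
n(Zn) = 397.78 g / 65.38 g/mol = 6.0842 mol.
From the equation the Zn:H2 mole ratio is 1:1, so n(H2) = 6.0842 × 1/1 = 6.0842 mol.
Mass of H2 = 6.0842 mol × 2.016 g/mol = 12.266 g.
Actual mass collected = 12.266 g × 0.925 = 11.346 g.

11.35 g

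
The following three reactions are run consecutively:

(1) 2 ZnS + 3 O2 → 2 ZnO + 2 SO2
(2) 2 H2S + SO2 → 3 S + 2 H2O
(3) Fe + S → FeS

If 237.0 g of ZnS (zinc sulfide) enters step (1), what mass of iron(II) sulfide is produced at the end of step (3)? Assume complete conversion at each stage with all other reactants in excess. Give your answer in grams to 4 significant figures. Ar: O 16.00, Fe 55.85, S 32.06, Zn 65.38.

641.5 g

M(ZnS) = 65.38 + 32.06 = 97.44 g/mol.
M(FeS) = 55.85 + 32.06 = 87.91 g/mol.
n(ZnS) = 237.0 / 97.44 = 2.4323 mol.
Reaction (1): ZnS→SO2 ratio 2:2 ⇒ n(SO2) = 2.4323 mol.
Reaction (2): SO2→S ratio 1:3 ⇒ n(S) = 7.2968 mol.
Reaction (3): S→FeS ratio 1:1 ⇒ n(FeS) = 7.2968 mol.
Mass of FeS = 7.2968 × 87.91 = 641.46 g.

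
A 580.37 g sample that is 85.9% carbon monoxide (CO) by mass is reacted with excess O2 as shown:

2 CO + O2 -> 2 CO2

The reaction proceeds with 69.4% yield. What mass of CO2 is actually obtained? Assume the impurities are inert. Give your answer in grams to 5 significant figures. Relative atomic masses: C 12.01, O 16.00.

543.62 g

Pure CO available = 580.37 g × 0.859 = 498.538 g.
M(CO) = 12.01 + 16.00 = 28.01 g/mol.
M(CO2) = 12.01 + 2(16.00) = 44.01 g/mol.
n(CO) = 498.538 g / 28.01 g/mol = 17.7986 mol.
From the equation the CO:CO2 mole ratio is 2:2, so n(CO2) = 17.7986 × 2/2 = 17.7986 mol.
Mass of CO2 = 17.7986 mol × 44.01 g/mol = 783.315 g.
Actual mass collected = 783.315 g × 0.694 = 543.621 g.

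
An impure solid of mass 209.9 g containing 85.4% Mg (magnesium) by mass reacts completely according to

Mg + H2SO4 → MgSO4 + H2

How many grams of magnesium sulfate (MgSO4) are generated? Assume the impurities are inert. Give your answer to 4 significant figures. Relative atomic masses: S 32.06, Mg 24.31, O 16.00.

887.6 g

Mass of pure Mg = 209.9 g × 0.854 = 179.25 g.
M(Mg) = 24.31 g/mol.
M(MgSO4) = 24.31 + 32.06 + 4(16.00) = 120.37 g/mol.
n(Mg) = 179.25 g / 24.31 g/mol = 7.3737 mol.
From the equation the Mg:MgSO4 mole ratio is 1:1, so n(MgSO4) = 7.3737 × 1/1 = 7.3737 mol.
Mass of MgSO4 = 7.3737 mol × 120.37 g/mol = 887.57 g.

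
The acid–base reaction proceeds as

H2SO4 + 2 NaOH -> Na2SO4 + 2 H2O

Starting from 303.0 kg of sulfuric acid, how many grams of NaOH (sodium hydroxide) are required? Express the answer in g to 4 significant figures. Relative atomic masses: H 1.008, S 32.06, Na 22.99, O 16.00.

M(H2SO4) = 2(1.008) + 32.06 + 4(16.00) = 98.076 g/mol.
M(NaOH) = 22.99 + 16.00 + 1.008 = 39.998 g/mol.
Convert: 303.0 kg = 303000 g.
n(H2SO4) = 303000 g / 98.076 g/mol = 3089.4 mol.
From the equation the H2SO4:NaOH mole ratio is 1:2, so n(NaOH) = 3089.4 × 2/1 = 6178.9 mol.
Mass of NaOH = 6178.9 mol × 39.998 g/mol = 247140 g.

247100 g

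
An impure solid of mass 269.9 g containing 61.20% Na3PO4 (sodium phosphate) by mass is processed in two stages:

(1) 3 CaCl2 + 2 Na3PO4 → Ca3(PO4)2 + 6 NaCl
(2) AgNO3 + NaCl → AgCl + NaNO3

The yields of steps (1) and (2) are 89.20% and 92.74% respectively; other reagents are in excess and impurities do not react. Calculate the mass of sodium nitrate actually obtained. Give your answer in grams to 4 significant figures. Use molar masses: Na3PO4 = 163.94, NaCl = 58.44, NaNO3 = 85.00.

Pure Na3PO4 = 269.9 × 0.6120 = 165.18 g.
n(Na3PO4) = 165.18 / 163.94 = 1.0076 mol.
Step 1 (Na3PO4:NaCl = 2:6): theoretical n(NaCl) = 3.0227 mol; at 89.20% yield, n(NaCl) = 2.6962 mol.
Step 2 (NaCl:NaNO3 = 1:1): theoretical n(NaNO3) = 2.6962 mol, so theoretical mass = 2.6962 × 85.00 = 229.18 g.
At 92.74% yield, actual mass of NaNO3 = 229.18 × 0.9274 = 212.54 g.

212.5 g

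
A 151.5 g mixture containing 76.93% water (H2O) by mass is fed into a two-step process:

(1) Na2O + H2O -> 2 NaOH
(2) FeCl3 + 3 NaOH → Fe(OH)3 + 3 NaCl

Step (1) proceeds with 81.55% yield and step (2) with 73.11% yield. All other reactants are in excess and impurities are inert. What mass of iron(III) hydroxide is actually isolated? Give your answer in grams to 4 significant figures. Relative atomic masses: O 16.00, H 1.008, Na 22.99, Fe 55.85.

274.8 g

Pure H2O = 151.5 × 0.7693 = 116.55 g.
M(H2O) = 2(1.008) + 16.00 = 18.016 g/mol.
M(Fe(OH)3) = 55.85 + 3(16.00) + 3(1.008) = 106.874 g/mol.
n(H2O) = 116.55 / 18.016 = 6.4692 mol.
Step 1 (H2O:NaOH = 1:2): theoretical n(NaOH) = 12.938 mol; at 81.55% yield, n(NaOH) = 10.551 mol.
Step 2 (NaOH:Fe(OH)3 = 3:1): theoretical n(Fe(OH)3) = 3.5171 mol, so theoretical mass = 3.5171 × 106.874 = 375.88 g.
At 73.11% yield, actual mass of Fe(OH)3 = 375.88 × 0.7311 = 274.81 g.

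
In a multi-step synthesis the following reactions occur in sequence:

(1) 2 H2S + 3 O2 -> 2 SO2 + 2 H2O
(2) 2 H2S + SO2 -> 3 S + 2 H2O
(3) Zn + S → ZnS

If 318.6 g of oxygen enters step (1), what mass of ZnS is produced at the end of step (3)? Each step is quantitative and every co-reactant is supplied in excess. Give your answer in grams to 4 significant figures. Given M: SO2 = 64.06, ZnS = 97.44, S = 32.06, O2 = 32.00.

1940 g

n(O2) = 318.6 / 32.00 = 9.9563 mol.
Reaction (1): O2→SO2 ratio 3:2 ⇒ n(SO2) = 6.6375 mol.
Reaction (2): SO2→S ratio 1:3 ⇒ n(S) = 19.913 mol.
Reaction (3): S→ZnS ratio 1:1 ⇒ n(ZnS) = 19.913 mol.
Mass of ZnS = 19.913 × 97.44 = 1940.3 g.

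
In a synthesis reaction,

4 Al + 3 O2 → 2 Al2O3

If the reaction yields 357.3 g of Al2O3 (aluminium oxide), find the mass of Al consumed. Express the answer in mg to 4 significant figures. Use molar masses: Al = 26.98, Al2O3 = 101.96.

189100 mg

n(Al2O3) = 357.30 g / 101.96 g/mol = 3.5043 mol.
From the equation the Al2O3:Al mole ratio is 2:4, so n(Al) = 3.5043 × 4/2 = 7.0086 mol.
Mass of Al = 7.0086 mol × 26.98 g/mol = 189.09 g.
Converting to mg: 189.09 g = 189100 mg.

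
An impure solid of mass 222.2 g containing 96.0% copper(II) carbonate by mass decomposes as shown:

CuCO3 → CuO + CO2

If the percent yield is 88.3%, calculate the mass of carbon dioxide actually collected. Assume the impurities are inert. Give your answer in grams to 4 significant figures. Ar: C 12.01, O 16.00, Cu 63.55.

Pure CuCO3 available = 222.2 g × 0.960 = 213.31 g.
M(CuCO3) = 63.55 + 12.01 + 3(16.00) = 123.56 g/mol.
M(CO2) = 12.01 + 2(16.00) = 44.01 g/mol.
n(CuCO3) = 213.31 g / 123.56 g/mol = 1.7264 mol.
From the equation the CuCO3:CO2 mole ratio is 1:1, so n(CO2) = 1.7264 × 1/1 = 1.7264 mol.
Mass of CO2 = 1.7264 mol × 44.01 g/mol = 75.978 g.
Actual mass collected = 75.978 g × 0.883 = 67.089 g.

67.09 g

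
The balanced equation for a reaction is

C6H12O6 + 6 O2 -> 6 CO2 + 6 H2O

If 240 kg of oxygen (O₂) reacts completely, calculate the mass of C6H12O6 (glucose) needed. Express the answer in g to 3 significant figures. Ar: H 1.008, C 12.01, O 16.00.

225000 g

M(O2) = 2(16.00) = 32.00 g/mol.
M(C6H12O6) = 6(12.01) + 12(1.008) + 6(16.00) = 180.156 g/mol.
Convert: 240 kg = 240000 g.
n(O2) = 240000 g / 32.00 g/mol = 7500 mol.
From the equation the O2:C6H12O6 mole ratio is 6:1, so n(C6H12O6) = 7500 × 1/6 = 1250 mol.
Mass of C6H12O6 = 1250 mol × 180.156 g/mol = 225200 g.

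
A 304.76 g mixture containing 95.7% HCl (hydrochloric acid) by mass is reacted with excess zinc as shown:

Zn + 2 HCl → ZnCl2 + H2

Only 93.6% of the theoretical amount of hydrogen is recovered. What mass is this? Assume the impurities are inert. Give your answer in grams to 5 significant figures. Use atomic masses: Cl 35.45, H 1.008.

Pure HCl available = 304.76 g × 0.957 = 291.655 g.
M(HCl) = 1.008 + 35.45 = 36.458 g/mol.
M(H2) = 2(1.008) = 2.016 g/mol.
n(HCl) = 291.655 g / 36.458 g/mol = 7.99976 mol.
From the equation the HCl:H2 mole ratio is 2:1, so n(H2) = 7.99976 × 1/2 = 3.99988 mol.
Mass of H2 = 3.99988 mol × 2.016 g/mol = 8.06376 g.
Actual mass collected = 8.06376 g × 0.936 = 7.54768 g.

7.5477 g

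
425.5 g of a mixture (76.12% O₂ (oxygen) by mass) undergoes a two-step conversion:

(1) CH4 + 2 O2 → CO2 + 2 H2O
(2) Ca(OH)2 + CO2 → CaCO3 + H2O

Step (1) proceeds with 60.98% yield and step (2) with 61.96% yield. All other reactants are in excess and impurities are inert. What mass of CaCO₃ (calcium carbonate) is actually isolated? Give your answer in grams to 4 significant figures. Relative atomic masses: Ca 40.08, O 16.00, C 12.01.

Pure O2 = 425.5 × 0.7612 = 323.89 g.
M(O2) = 2(16.00) = 32.00 g/mol.
M(CaCO3) = 40.08 + 12.01 + 3(16.00) = 100.09 g/mol.
n(O2) = 323.89 / 32.00 = 10.122 mol.
Step 1 (O2:CO2 = 2:1): theoretical n(CO2) = 5.0608 mol; at 60.98% yield, n(CO2) = 3.0861 mol.
Step 2 (CO2:CaCO3 = 1:1): theoretical n(CaCO3) = 3.0861 mol, so theoretical mass = 3.0861 × 100.09 = 308.88 g.
At 61.96% yield, actual mass of CaCO3 = 308.88 × 0.6196 = 191.38 g.

191.4 g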